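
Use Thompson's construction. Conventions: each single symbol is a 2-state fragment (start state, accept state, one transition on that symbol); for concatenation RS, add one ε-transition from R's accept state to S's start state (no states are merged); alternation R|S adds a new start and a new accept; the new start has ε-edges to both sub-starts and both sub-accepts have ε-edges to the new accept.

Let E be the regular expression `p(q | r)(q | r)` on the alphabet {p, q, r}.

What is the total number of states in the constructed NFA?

14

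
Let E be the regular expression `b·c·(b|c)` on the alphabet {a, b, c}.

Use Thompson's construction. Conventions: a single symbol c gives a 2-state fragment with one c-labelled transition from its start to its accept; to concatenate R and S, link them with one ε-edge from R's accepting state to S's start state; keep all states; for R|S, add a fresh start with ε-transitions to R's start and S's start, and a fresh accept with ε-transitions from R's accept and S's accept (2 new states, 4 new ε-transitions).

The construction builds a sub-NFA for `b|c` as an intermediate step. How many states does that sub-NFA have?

Fragment for `b|c`:
Each of the 2 symbol leaves contributes a 2-state fragment.
  b|c : 6 states

6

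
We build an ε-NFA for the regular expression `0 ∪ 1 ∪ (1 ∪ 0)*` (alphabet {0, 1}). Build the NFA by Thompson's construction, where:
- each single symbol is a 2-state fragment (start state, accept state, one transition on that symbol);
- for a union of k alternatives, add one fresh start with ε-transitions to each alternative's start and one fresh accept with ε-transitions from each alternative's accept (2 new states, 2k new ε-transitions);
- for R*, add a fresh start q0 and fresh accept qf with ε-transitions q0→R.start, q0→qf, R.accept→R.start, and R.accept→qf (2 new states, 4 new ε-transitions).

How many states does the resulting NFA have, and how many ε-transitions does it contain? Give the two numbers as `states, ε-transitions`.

Bottom-up over the parse tree:
Each of the 4 symbol leaves contributes 2 states and 0 ε-transitions.
  1 ∪ 0 — 6 states, 4 ε-transitions
  (1 ∪ 0)* — 8 states, 8 ε-transitions
  0 ∪ 1 ∪ (1 ∪ 0)* — 14 states, 14 ε-transitions

14, 14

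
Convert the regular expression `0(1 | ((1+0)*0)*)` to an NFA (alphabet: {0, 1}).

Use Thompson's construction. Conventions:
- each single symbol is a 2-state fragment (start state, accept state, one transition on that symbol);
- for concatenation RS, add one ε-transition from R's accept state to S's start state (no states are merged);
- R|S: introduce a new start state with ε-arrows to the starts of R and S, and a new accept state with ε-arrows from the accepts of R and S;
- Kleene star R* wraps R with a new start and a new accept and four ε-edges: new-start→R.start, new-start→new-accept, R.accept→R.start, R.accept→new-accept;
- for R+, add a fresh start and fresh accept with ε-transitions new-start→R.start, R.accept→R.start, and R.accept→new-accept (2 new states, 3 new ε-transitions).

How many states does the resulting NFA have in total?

18

Recursing over subexpressions:
Each of the 5 symbol leaves contributes a 2-state fragment.
  1+ : 4 states
  1+0 : 6 states
  (1+0)* : 8 states
  (1+0)*0 : 10 states
  ((1+0)*0)* : 12 states
  1 | ((1+0)*0)* : 16 states
  0(1 | ((1+0)*0)*) : 18 states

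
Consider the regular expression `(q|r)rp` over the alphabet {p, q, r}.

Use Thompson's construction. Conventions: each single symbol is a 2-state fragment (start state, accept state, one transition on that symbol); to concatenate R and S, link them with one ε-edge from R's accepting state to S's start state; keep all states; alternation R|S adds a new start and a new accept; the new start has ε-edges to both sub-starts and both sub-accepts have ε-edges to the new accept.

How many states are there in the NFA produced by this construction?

Bottom-up over the parse tree:
Each of the 4 symbol leaves contributes a 2-state fragment.
  q|r — 6 states
  (q|r)rp — 10 states

10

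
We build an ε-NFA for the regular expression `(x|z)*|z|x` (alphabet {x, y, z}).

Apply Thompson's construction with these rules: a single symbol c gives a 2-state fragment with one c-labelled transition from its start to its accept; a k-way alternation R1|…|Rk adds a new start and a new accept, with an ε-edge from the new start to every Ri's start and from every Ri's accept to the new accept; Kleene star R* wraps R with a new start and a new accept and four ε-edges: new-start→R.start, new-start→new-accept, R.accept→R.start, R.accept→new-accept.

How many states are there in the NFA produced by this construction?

14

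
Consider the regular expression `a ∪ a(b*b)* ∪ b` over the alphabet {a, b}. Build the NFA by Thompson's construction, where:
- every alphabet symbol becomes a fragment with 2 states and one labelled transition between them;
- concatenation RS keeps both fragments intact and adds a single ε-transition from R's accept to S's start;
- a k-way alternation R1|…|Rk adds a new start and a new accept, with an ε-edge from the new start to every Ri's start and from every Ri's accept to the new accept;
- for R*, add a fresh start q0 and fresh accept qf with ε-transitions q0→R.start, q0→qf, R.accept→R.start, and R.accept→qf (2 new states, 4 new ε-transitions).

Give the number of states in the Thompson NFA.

Recursing over subexpressions:
Each of the 5 symbol leaves contributes a 2-state fragment.
  b* = 4 states
  b*b = 6 states
  (b*b)* = 8 states
  a(b*b)* = 10 states
  a ∪ a(b*b)* ∪ b = 16 states

16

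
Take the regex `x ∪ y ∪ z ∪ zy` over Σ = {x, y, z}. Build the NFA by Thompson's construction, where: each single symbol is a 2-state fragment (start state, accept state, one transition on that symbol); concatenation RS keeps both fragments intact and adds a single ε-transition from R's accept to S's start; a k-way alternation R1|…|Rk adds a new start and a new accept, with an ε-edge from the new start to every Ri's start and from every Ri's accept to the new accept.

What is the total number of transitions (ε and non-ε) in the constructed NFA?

Per subexpression:
Each of the 5 symbol leaves contributes 1 transition (1 symbol, 0 ε).
  zy — 3 transitions (2 symbol, 1 ε)
  x ∪ y ∪ z ∪ zy — 14 transitions (5 symbol, 9 ε)

14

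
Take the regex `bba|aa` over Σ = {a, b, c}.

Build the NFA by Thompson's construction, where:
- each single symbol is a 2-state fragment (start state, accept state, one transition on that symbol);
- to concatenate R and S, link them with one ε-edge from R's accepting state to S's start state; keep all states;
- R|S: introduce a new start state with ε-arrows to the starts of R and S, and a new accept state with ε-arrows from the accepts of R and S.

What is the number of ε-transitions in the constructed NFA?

7

Per subexpression:
Each of the 5 symbol leaves contributes 0 ε-transitions.
  bba : 2 ε-transitions
  aa : 1 ε-transition
  bba|aa : 7 ε-transitions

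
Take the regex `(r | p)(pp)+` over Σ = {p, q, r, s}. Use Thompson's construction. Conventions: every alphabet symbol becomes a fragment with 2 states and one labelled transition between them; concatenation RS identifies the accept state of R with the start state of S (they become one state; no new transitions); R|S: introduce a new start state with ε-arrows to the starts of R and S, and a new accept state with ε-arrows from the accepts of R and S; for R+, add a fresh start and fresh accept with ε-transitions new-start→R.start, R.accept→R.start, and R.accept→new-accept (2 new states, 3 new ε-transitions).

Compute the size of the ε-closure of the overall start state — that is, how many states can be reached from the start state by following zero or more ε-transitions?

3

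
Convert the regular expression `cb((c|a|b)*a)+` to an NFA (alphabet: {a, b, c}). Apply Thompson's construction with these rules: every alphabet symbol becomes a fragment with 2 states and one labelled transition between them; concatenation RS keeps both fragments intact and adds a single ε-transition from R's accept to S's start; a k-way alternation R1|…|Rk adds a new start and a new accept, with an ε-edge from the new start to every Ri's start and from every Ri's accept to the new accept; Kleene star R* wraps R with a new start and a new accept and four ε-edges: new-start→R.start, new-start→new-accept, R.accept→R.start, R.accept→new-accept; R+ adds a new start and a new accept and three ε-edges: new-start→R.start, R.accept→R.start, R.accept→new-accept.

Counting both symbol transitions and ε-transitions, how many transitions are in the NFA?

By structural recursion:
Each of the 6 symbol leaves contributes 1 transition (1 symbol, 0 ε).
  c|a|b — 9 transitions (3 symbol, 6 ε)
  (c|a|b)* — 13 transitions (3 symbol, 10 ε)
  (c|a|b)*a — 15 transitions (4 symbol, 11 ε)
  ((c|a|b)*a)+ — 18 transitions (4 symbol, 14 ε)
  cb((c|a|b)*a)+ — 22 transitions (6 symbol, 16 ε)

22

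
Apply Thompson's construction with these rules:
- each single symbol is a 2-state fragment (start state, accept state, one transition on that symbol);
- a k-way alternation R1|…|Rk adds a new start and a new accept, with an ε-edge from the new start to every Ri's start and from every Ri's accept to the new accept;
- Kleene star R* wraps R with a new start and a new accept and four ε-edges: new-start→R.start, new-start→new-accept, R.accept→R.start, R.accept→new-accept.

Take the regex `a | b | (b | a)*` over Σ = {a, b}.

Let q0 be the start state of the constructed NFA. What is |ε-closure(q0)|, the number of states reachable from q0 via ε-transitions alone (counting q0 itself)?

Let C(F) = |ε-closure(F.start)| within fragment F, and note whether F accepts ε. Symbol fragments have C = 1 and do not accept ε. Then:
  b | a : |closure| = 1 + 1 + 1 = 3 (the new accept is not ε-reachable since no branch accepts ε)
  (b | a)* : new start has ε-edges to the inner start and to the new accept, so |closure| = 2 + 3 = 5
  a | b | (b | a)* : |closure| = 1 (new start) + (1 + 1 + 5) + 1 (new accept, since some branch ε-reaches its own accept) = 9

9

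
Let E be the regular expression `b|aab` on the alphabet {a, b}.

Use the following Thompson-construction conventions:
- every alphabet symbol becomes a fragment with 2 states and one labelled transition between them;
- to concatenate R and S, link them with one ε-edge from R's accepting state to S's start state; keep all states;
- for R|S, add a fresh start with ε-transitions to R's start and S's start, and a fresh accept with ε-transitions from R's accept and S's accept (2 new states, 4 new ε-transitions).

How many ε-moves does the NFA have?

6

Recursing over subexpressions:
Each of the 4 symbol leaves contributes 0 ε-transitions.
  aab : 2 ε-transitions
  b|aab : 6 ε-transitions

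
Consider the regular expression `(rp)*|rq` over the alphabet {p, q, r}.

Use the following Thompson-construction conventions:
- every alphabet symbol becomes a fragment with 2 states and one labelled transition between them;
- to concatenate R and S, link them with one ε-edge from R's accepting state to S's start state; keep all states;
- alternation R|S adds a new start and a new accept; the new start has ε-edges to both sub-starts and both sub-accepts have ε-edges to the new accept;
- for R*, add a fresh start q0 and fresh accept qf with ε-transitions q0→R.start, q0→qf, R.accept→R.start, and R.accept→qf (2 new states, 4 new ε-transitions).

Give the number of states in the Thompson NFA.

12

Recursing over subexpressions:
Each of the 4 symbol leaves contributes a 2-state fragment.
  rp — 4 states
  (rp)* — 6 states
  rq — 4 states
  (rp)*|rq — 12 states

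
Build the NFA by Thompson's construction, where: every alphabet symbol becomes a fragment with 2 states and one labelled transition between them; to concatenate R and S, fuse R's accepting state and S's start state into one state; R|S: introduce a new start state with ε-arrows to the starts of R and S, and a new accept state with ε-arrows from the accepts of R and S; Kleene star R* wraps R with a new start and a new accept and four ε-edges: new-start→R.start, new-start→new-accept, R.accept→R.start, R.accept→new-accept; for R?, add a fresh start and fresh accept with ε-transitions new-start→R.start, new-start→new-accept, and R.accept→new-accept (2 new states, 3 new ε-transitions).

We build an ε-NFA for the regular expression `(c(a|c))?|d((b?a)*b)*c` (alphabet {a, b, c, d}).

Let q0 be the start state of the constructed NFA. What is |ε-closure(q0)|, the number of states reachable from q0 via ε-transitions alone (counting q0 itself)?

6

Compute the ε-closure size of each fragment's start state recursively; a symbol fragment's start has no outgoing ε-edge, so its closure is just itself (size 1).
  a|c — |ε-closure| = 1 + 1 + 1 = 3 (the new accept is not ε-reachable since no branch accepts ε)
  c(a|c) — |ε-closure| equals the left operand's closure size = 1 (its accept is not ε-reachable, so the closure stops there)
  (c(a|c))? — new start has ε-edges to the inner start and to the new accept, so |ε-closure| = 2 + 1 = 3
  b? — new start has ε-edges to the inner start and to the new accept, so |ε-closure| = 2 + 1 = 3
  b?a — |ε-closure| = 3 + (1−1) = 3 (closure spills across the concat boundary because the left factor accepts ε)
  (b?a)* — |ε-closure| = 1 (new start) + 3 (body) + 1 (new accept) = 5
  (b?a)*b — |ε-closure| = 5 + (1−1) = 5 (closure spills across the concat boundary because the left factor accepts ε)
  ((b?a)*b)* — the star's fresh start ε-reaches both the body's start and the fresh accept: |ε-closure| = 2 + 5 = 7
  d((b?a)*b)*c — same as the first factor's closure: |ε-closure| = 1
  (c(a|c))?|d((b?a)*b)*c — new start ε-reaches every alternative's start; at least one alternative accepts ε, so the union's new accept is reached too: |ε-closure| = 1 + 3 + 1 + 1 = 6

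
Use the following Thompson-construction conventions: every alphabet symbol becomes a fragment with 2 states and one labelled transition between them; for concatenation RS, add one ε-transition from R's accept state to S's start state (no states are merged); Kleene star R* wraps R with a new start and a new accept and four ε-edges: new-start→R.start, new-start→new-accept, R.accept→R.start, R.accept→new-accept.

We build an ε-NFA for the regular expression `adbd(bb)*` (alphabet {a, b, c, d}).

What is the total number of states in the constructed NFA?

14

Recursing over subexpressions:
Each of the 6 symbol leaves contributes a 2-state fragment.
  bb → 4 states
  (bb)* → 6 states
  adbd(bb)* → 14 states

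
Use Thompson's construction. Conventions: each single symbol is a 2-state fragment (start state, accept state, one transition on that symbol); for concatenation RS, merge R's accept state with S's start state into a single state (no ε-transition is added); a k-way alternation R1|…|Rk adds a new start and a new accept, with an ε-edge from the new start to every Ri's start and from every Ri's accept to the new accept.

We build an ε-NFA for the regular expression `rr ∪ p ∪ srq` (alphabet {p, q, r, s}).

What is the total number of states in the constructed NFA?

11

Bottom-up over the parse tree:
Each of the 6 symbol leaves contributes a 2-state fragment.
  rr : 3 states
  srq : 4 states
  rr ∪ p ∪ srq : 11 states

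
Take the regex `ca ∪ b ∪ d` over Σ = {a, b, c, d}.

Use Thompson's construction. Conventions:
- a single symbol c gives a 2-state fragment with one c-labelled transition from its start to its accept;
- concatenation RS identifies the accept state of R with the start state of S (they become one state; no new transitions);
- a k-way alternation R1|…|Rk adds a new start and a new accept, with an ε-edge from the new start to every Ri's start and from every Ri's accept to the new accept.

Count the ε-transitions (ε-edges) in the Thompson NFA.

6

Recursing over subexpressions:
Each of the 4 symbol leaves contributes 0 ε-transitions.
  ca → 0 ε-transitions
  ca ∪ b ∪ d → 6 ε-transitions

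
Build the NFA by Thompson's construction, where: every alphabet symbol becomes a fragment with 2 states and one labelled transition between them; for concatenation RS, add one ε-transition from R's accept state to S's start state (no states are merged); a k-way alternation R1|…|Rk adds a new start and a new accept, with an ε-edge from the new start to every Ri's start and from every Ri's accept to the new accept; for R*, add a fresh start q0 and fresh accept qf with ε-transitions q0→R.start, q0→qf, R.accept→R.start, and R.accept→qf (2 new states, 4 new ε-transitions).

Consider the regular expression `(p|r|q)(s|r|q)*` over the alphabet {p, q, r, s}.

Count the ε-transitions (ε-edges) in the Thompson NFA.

Per subexpression:
Each of the 6 symbol leaves contributes 0 ε-transitions.
  p|r|q → 6 ε-transitions
  s|r|q → 6 ε-transitions
  (s|r|q)* → 10 ε-transitions
  (p|r|q)(s|r|q)* → 17 ε-transitions

17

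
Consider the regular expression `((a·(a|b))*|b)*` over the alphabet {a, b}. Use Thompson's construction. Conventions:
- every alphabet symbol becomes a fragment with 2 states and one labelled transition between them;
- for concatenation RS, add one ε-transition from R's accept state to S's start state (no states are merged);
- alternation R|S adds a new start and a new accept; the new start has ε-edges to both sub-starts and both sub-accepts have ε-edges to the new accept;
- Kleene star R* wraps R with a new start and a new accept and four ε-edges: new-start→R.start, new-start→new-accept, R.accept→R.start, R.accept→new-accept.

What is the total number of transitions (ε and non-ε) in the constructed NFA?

21

Bottom-up over the parse tree:
Each of the 4 symbol leaves contributes 1 transition (1 symbol, 0 ε).
  a|b = 6 transitions (2 symbol, 4 ε)
  a·(a|b) = 8 transitions (3 symbol, 5 ε)
  (a·(a|b))* = 12 transitions (3 symbol, 9 ε)
  (a·(a|b))*|b = 17 transitions (4 symbol, 13 ε)
  ((a·(a|b))*|b)* = 21 transitions (4 symbol, 17 ε)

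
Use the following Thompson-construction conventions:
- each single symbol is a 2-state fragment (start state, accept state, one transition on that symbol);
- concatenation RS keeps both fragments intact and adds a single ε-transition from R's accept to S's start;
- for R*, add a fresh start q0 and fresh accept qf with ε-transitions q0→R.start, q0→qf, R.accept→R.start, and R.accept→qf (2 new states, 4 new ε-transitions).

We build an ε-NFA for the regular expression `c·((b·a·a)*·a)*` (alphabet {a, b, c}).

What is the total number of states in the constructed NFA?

Building bottom-up:
Each of the 5 symbol leaves contributes a 2-state fragment.
  b·a·a = 6 states
  (b·a·a)* = 8 states
  (b·a·a)*·a = 10 states
  ((b·a·a)*·a)* = 12 states
  c·((b·a·a)*·a)* = 14 states

14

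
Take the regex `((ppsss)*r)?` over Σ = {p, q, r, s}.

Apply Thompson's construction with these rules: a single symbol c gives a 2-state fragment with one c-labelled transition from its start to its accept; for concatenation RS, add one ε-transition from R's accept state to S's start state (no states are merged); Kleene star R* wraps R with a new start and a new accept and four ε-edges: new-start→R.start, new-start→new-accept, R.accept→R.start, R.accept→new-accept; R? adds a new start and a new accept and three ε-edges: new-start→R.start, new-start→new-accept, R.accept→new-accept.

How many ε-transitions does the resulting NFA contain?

12

Bottom-up over the parse tree:
Each of the 6 symbol leaves contributes 0 ε-transitions.
  ppsss — 4 ε-transitions
  (ppsss)* — 8 ε-transitions
  (ppsss)*r — 9 ε-transitions
  ((ppsss)*r)? — 12 ε-transitions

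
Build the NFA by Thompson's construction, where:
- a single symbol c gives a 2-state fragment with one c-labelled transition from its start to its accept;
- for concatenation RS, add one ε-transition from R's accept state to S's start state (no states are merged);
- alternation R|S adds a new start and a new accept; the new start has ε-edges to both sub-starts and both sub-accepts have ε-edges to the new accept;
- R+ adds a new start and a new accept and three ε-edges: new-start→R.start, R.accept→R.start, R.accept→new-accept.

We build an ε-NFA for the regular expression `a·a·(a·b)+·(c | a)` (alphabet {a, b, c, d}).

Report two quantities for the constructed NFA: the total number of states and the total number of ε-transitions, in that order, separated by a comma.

16, 11

Bottom-up over the parse tree:
Each of the 6 symbol leaves contributes 2 states and 0 ε-transitions.
  a·b → 4 states, 1 ε-transition
  (a·b)+ → 6 states, 4 ε-transitions
  c | a → 6 states, 4 ε-transitions
  a·a·(a·b)+·(c | a) → 16 states, 11 ε-transitions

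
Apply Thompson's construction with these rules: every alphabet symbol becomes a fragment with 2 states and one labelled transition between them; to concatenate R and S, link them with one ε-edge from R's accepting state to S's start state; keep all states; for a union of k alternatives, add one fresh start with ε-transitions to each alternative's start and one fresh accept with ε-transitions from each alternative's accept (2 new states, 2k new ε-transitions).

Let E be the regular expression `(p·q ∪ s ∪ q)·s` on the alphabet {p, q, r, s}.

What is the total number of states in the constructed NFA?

12

Building bottom-up:
Each of the 5 symbol leaves contributes a 2-state fragment.
  p·q — 4 states
  p·q ∪ s ∪ q — 10 states
  (p·q ∪ s ∪ q)·s — 12 states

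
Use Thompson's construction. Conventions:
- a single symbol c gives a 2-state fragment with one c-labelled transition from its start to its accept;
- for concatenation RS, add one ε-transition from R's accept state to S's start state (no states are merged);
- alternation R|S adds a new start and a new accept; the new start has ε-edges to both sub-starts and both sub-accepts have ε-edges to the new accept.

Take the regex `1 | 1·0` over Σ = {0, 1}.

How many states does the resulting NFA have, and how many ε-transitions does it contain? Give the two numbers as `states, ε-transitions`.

8, 5

By structural recursion:
Each of the 3 symbol leaves contributes 2 states and 0 ε-transitions.
  1·0 — 4 states, 1 ε-transition
  1 | 1·0 — 8 states, 5 ε-transitions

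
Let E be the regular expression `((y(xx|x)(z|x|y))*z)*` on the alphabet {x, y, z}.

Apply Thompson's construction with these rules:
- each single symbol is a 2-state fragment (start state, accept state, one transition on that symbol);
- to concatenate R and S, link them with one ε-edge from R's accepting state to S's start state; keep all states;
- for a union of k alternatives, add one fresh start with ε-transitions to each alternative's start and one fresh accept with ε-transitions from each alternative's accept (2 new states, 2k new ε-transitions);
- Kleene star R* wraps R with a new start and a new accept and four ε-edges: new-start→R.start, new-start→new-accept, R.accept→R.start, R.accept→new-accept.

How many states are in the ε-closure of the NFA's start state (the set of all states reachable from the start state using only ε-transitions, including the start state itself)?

Compute the ε-closure size of each fragment's start state recursively; a symbol fragment's start has no outgoing ε-edge, so its closure is just itself (size 1).
  xx → |closure| equals the left operand's closure size = 1 (its accept is not ε-reachable, so the closure stops there)
  xx|x → new start ε-reaches every alternative's start; none of them accept ε, so the new accept is not reached: |closure| = 1 + 1 + 1 = 3
  z|x|y → new start ε-reaches every alternative's start; none of them accept ε, so the new accept is not reached: |closure| = 1 + 1 + 1 + 1 = 4
  y(xx|x)(z|x|y) → same as the first factor's closure: |closure| = 1
  (y(xx|x)(z|x|y))* → |closure| = 1 (new start) + 1 (body) + 1 (new accept) = 3
  (y(xx|x)(z|x|y))*z → the left operand accepts ε, so the closure extends into the next operand (via the concat ε-link); |closure| = 3 + 1 = 4
  ((y(xx|x)(z|x|y))*z)* → the star's fresh start ε-reaches both the body's start and the fresh accept: |closure| = 2 + 4 = 6

6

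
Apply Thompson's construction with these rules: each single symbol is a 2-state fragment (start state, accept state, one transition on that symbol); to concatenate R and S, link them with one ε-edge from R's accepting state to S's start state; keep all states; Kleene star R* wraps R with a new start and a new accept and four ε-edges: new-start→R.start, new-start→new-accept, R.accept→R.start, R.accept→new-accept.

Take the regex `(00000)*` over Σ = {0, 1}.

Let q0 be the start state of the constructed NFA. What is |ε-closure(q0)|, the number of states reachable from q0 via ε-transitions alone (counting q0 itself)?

Work bottom-up. For each fragment F, track |ε-closure(F.start)| and whether F's accept lies in that closure (i.e. whether F accepts ε). A single-symbol fragment has closure size 1 and does not accept ε.
  00000 — C equals the left operand's closure size = 1 (its accept is not ε-reachable, so the closure stops there)
  (00000)* — C = 1 (new start) + 1 (body) + 1 (new accept) = 3

3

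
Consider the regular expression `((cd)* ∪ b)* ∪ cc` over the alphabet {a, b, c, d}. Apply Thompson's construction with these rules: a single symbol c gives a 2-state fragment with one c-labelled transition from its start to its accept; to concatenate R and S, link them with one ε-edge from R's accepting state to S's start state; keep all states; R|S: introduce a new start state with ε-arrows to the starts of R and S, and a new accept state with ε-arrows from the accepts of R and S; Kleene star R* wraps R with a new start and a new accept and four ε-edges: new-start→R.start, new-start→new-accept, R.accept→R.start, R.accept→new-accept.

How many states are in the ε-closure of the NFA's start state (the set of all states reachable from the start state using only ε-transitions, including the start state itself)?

Let C(F) = |ε-closure(F.start)| within fragment F, and note whether F accepts ε. Symbol fragments have C = 1 and do not accept ε. Then:
  cd : same as the first factor's closure: C = 1
  (cd)* : C = 1 (new start) + 1 (body) + 1 (new accept) = 3
  (cd)* ∪ b : new start ε-reaches every alternative's start; at least one alternative accepts ε, so the union's new accept is reached too: C = 1 + 3 + 1 + 1 = 6
  ((cd)* ∪ b)* : C = 1 (new start) + 6 (body) + 1 (new accept) = 8
  cc : same as the first factor's closure: C = 1
  ((cd)* ∪ b)* ∪ cc : C = 1 (new start) + (8 + 1) + 1 (new accept, since some branch ε-reaches its own accept) = 11

11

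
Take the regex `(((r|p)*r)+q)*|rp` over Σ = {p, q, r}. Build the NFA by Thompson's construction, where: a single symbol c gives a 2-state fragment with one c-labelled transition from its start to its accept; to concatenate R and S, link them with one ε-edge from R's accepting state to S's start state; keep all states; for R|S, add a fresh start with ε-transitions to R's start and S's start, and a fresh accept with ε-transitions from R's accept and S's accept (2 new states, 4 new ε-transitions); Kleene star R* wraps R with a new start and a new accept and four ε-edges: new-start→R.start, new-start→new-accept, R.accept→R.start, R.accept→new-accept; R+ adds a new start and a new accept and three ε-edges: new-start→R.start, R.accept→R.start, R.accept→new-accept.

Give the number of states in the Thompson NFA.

By structural recursion:
Each of the 6 symbol leaves contributes a 2-state fragment.
  r|p : 6 states
  (r|p)* : 8 states
  (r|p)*r : 10 states
  ((r|p)*r)+ : 12 states
  ((r|p)*r)+q : 14 states
  (((r|p)*r)+q)* : 16 states
  rp : 4 states
  (((r|p)*r)+q)*|rp : 22 states

22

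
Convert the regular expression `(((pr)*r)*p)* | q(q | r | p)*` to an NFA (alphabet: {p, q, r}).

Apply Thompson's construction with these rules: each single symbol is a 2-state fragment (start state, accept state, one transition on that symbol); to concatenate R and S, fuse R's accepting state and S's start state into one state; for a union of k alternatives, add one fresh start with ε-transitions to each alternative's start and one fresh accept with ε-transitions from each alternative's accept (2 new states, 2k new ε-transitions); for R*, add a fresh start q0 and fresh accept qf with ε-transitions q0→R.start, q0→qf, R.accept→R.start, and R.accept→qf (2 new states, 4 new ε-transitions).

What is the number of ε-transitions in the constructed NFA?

By structural recursion:
Each of the 8 symbol leaves contributes 0 ε-transitions.
  pr → 0 ε-transitions
  (pr)* → 4 ε-transitions
  (pr)*r → 4 ε-transitions
  ((pr)*r)* → 8 ε-transitions
  ((pr)*r)*p → 8 ε-transitions
  (((pr)*r)*p)* → 12 ε-transitions
  q | r | p → 6 ε-transitions
  (q | r | p)* → 10 ε-transitions
  q(q | r | p)* → 10 ε-transitions
  (((pr)*r)*p)* | q(q | r | p)* → 26 ε-transitions

26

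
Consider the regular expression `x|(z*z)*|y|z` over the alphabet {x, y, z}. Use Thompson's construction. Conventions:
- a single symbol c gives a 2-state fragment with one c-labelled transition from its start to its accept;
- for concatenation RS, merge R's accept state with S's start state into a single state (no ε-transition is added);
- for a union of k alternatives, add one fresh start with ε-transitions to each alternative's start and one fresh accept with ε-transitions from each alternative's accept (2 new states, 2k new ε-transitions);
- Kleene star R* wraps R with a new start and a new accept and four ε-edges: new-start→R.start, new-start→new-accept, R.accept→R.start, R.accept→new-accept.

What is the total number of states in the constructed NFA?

By structural recursion:
Each of the 5 symbol leaves contributes a 2-state fragment.
  z* : 4 states
  z*z : 5 states
  (z*z)* : 7 states
  x|(z*z)*|y|z : 15 states

15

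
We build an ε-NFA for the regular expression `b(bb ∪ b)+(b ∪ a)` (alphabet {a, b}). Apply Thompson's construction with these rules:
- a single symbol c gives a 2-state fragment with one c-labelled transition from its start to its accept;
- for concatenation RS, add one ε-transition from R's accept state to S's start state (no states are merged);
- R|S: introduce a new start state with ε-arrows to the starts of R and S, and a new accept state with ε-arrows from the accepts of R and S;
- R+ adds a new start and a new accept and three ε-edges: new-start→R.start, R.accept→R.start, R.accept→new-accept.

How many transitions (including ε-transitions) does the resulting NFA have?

20

Bottom-up over the parse tree:
Each of the 6 symbol leaves contributes 1 transition (1 symbol, 0 ε).
  bb → 3 transitions (2 symbol, 1 ε)
  bb ∪ b → 8 transitions (3 symbol, 5 ε)
  (bb ∪ b)+ → 11 transitions (3 symbol, 8 ε)
  b ∪ a → 6 transitions (2 symbol, 4 ε)
  b(bb ∪ b)+(b ∪ a) → 20 transitions (6 symbol, 14 ε)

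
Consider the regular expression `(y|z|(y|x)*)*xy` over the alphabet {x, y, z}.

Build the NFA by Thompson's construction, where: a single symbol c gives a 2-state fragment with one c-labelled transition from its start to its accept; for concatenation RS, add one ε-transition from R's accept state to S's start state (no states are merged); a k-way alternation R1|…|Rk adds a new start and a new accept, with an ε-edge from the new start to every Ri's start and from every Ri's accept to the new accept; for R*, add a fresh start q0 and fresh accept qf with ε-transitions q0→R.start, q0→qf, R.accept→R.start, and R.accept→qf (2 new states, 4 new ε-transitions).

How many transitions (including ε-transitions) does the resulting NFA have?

26

Recursing over subexpressions:
Each of the 6 symbol leaves contributes 1 transition (1 symbol, 0 ε).
  y|x — 6 transitions (2 symbol, 4 ε)
  (y|x)* — 10 transitions (2 symbol, 8 ε)
  y|z|(y|x)* — 18 transitions (4 symbol, 14 ε)
  (y|z|(y|x)*)* — 22 transitions (4 symbol, 18 ε)
  (y|z|(y|x)*)*xy — 26 transitions (6 symbol, 20 ε)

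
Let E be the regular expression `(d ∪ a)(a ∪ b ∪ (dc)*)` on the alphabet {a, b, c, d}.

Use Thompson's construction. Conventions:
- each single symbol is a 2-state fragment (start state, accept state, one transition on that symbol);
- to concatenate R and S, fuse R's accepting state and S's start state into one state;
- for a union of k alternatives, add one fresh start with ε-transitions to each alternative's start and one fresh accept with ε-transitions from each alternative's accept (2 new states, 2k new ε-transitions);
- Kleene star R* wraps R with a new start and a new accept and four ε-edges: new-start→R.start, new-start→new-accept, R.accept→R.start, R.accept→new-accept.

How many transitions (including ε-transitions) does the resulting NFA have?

Bottom-up over the parse tree:
Each of the 6 symbol leaves contributes 1 transition (1 symbol, 0 ε).
  d ∪ a → 6 transitions (2 symbol, 4 ε)
  dc → 2 transitions (2 symbol, 0 ε)
  (dc)* → 6 transitions (2 symbol, 4 ε)
  a ∪ b ∪ (dc)* → 14 transitions (4 symbol, 10 ε)
  (d ∪ a)(a ∪ b ∪ (dc)*) → 20 transitions (6 symbol, 14 ε)

20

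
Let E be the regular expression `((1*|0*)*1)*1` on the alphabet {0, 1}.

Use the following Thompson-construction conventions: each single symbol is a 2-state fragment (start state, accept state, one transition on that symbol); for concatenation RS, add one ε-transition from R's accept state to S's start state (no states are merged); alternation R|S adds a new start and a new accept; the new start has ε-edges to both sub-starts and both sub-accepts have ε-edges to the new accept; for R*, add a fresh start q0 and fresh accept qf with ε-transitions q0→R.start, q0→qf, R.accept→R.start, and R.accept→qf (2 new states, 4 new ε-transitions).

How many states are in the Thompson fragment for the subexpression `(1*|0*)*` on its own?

12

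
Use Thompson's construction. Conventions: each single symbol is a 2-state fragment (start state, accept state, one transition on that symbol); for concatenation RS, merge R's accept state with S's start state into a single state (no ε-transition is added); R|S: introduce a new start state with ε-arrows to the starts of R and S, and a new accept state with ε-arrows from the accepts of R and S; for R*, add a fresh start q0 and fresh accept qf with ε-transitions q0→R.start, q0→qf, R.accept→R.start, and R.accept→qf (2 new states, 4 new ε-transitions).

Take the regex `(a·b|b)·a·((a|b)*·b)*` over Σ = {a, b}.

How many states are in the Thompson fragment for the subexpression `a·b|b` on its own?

7

Fragment for `a·b|b`:
Each of the 3 symbol leaves contributes a 2-state fragment.
  a·b → 3 states
  a·b|b → 7 states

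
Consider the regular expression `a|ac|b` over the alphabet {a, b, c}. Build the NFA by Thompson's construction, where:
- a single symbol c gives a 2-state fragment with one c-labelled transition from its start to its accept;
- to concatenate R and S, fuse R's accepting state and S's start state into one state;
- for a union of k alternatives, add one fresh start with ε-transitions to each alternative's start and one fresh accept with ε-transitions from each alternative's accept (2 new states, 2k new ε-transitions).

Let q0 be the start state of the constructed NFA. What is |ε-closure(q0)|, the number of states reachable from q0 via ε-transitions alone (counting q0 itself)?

Let C(F) = |ε-closure(F.start)| within fragment F, and note whether F accepts ε. Symbol fragments have C = 1 and do not accept ε. Then:
  ac → C equals the left operand's closure size = 1 (its accept is not ε-reachable, so the closure stops there)
  a|ac|b → C = 1 + 1 + 1 + 1 = 4 (the new accept is not ε-reachable since no branch accepts ε)

4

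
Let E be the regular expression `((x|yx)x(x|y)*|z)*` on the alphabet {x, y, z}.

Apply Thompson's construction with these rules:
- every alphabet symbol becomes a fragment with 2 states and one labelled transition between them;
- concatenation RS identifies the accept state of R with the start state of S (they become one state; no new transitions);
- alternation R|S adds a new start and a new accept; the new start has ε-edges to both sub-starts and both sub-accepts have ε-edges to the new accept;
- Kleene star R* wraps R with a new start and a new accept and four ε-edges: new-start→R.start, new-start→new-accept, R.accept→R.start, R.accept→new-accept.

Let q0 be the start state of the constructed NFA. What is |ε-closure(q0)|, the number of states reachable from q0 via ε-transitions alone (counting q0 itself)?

Work bottom-up. For each fragment F, track |ε-closure(F.start)| and whether F's accept lies in that closure (i.e. whether F accepts ε). A single-symbol fragment has closure size 1 and does not accept ε.
  yx : |ε-closure| equals the left operand's closure size = 1 (its accept is not ε-reachable, so the closure stops there)
  x|yx : new start ε-reaches every alternative's start; none of them accept ε, so the new accept is not reached: |ε-closure| = 1 + 1 + 1 = 3
  x|y : new start ε-reaches every alternative's start; none of them accept ε, so the new accept is not reached: |ε-closure| = 1 + 1 + 1 = 3
  (x|y)* : new start has ε-edges to the inner start and to the new accept, so |ε-closure| = 2 + 3 = 5
  (x|yx)x(x|y)* : same as the first factor's closure: |ε-closure| = 3
  (x|yx)x(x|y)*|z : |ε-closure| = 1 + 3 + 1 = 5 (the new accept is not ε-reachable since no branch accepts ε)
  ((x|yx)x(x|y)*|z)* : |ε-closure| = 1 (new start) + 5 (body) + 1 (new accept) = 7

7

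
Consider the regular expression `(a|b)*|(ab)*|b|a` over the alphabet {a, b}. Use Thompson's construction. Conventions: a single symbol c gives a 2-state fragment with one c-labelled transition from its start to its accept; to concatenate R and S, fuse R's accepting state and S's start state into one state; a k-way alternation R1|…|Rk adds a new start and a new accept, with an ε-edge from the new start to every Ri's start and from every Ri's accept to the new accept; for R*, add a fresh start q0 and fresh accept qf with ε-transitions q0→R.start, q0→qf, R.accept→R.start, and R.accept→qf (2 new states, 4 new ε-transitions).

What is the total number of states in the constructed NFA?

Per subexpression:
Each of the 6 symbol leaves contributes a 2-state fragment.
  a|b → 6 states
  (a|b)* → 8 states
  ab → 3 states
  (ab)* → 5 states
  (a|b)*|(ab)*|b|a → 19 states

19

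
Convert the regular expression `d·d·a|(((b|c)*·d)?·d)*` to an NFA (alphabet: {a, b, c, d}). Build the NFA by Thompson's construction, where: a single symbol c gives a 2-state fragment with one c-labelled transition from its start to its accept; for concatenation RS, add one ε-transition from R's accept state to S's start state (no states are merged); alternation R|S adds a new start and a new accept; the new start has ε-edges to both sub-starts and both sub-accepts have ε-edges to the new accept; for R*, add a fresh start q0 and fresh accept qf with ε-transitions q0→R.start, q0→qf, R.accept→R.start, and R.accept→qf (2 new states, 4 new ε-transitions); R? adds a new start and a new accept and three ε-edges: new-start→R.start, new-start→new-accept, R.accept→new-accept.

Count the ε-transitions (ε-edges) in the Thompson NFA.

Building bottom-up:
Each of the 7 symbol leaves contributes 0 ε-transitions.
  d·d·a : 2 ε-transitions
  b|c : 4 ε-transitions
  (b|c)* : 8 ε-transitions
  (b|c)*·d : 9 ε-transitions
  ((b|c)*·d)? : 12 ε-transitions
  ((b|c)*·d)?·d : 13 ε-transitions
  (((b|c)*·d)?·d)* : 17 ε-transitions
  d·d·a|(((b|c)*·d)?·d)* : 23 ε-transitions

23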